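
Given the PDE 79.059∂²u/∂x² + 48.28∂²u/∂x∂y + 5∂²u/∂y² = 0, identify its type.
The second-order coefficients are A = 79.059, B = 48.28, C = 5. Since B² - 4AC = 749.7784 > 0, this is a hyperbolic PDE.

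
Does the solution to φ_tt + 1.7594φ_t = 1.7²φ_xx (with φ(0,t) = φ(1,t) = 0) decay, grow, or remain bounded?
φ → 0. Damping (γ=1.7594) dissipates energy; oscillations decay exponentially.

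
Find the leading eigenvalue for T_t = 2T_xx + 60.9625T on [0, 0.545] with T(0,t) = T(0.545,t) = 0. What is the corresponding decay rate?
Eigenvalues: λₙ = 2n²π²/0.545² - 60.9625.
First three modes:
  n=1: λ₁ = 2π²/0.545² - 60.9625 ≈ 5.494
  n=2: λ₂ = 8π²/0.545² - 60.9625 ≈ 204.863
  n=3: λ₃ = 18π²/0.545² - 60.9625 ≈ 537.145
Since 2π²/0.545² ≈ 66.456 > 60.9625, all λₙ > 0.
The n=1 mode decays slowest → dominates as t → ∞.
Asymptotic: T ~ c₁ sin(πx/0.545) e^{-λ₁t} with decay rate λ₁ ≈ 5.494.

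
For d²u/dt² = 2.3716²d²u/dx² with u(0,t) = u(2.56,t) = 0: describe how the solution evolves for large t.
u oscillates (no decay). Energy is conserved; the solution oscillates indefinitely as standing waves.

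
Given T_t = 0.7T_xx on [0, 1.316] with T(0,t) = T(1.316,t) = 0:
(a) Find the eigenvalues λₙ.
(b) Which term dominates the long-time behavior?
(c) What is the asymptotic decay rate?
Eigenvalues: λₙ = 0.7n²π²/1.316².
First three modes:
  n=1: λ₁ = 0.7π²/1.316² ≈ 3.989
  n=2: λ₂ = 2.8π²/1.316² ≈ 15.957 (4× faster decay)
  n=3: λ₃ = 6.3π²/1.316² ≈ 35.903 (9× faster decay)
As t → ∞, higher modes decay exponentially faster. The n=1 mode dominates: T ~ c₁ sin(πx/1.316) e^{-λ₁t}.
Decay rate: λ₁ = 0.7π²/1.316² ≈ 3.989.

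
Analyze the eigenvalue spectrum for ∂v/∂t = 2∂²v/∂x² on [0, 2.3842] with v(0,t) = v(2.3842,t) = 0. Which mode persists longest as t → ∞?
Eigenvalues: λₙ = 2n²π²/2.3842².
First three modes:
  n=1: λ₁ = 2π²/2.3842² ≈ 3.473
  n=2: λ₂ = 8π²/2.3842² ≈ 13.89 (4× faster decay)
  n=3: λ₃ = 18π²/2.3842² ≈ 31.253 (9× faster decay)
As t → ∞, higher modes decay exponentially faster. The n=1 mode dominates: v ~ c₁ sin(πx/2.3842) e^{-λ₁t}.
Decay rate: λ₁ = 2π²/2.3842² ≈ 3.473.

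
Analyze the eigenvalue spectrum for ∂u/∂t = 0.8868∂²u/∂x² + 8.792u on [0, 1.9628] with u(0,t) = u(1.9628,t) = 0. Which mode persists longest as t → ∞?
Eigenvalues: λₙ = 0.8868n²π²/1.9628² - 8.792.
First three modes:
  n=1: λ₁ = 0.8868π²/1.9628² - 8.792 ≈ -6.52
  n=2: λ₂ = 3.5472π²/1.9628² - 8.792 ≈ 0.295
  n=3: λ₃ = 7.9812π²/1.9628² - 8.792 ≈ 11.654
Since 0.8868π²/1.9628² ≈ 2.272 < 8.792, λ₁ < 0.
The n=1 mode grows fastest (−λₙ is largest for n=1) → dominates.
Asymptotic: u ~ c₁ sin(πx/1.9628) e^{6.52t} (exponential growth at rate −λ₁ ≈ 6.52).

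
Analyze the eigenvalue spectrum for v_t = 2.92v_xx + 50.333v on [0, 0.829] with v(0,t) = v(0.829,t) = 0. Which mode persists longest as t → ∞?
Eigenvalues: λₙ = 2.92n²π²/0.829² - 50.333.
First three modes:
  n=1: λ₁ = 2.92π²/0.829² - 50.333 ≈ -8.398
  n=2: λ₂ = 11.68π²/0.829² - 50.333 ≈ 117.406
  n=3: λ₃ = 26.28π²/0.829² - 50.333 ≈ 327.079
Since 2.92π²/0.829² ≈ 41.935 < 50.333, λ₁ < 0.
The n=1 mode grows fastest (−λₙ is largest for n=1) → dominates.
Asymptotic: v ~ c₁ sin(πx/0.829) e^{8.398t} (exponential growth at rate −λ₁ ≈ 8.398).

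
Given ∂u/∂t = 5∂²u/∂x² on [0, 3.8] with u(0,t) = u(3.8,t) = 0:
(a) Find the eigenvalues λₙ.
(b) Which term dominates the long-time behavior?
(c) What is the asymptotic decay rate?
Eigenvalues: λₙ = 5n²π²/3.8².
First three modes:
  n=1: λ₁ = 5π²/3.8² ≈ 3.417
  n=2: λ₂ = 20π²/3.8² ≈ 13.67 (4× faster decay)
  n=3: λ₃ = 45π²/3.8² ≈ 30.757 (9× faster decay)
As t → ∞, higher modes decay exponentially faster. The n=1 mode dominates: u ~ c₁ sin(πx/3.8) e^{-λ₁t}.
Decay rate: λ₁ = 5π²/3.8² ≈ 3.417.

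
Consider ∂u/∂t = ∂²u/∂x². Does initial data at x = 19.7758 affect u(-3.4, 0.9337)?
Yes, for any finite x. The heat equation has infinite propagation speed, so all initial data affects all points at any t > 0.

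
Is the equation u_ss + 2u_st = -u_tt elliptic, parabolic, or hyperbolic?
Rewriting in standard form: u_ss + 2u_st + u_tt = 0. Computing B² - 4AC with A = 1, B = 2, C = 1: discriminant = 0 (zero). Answer: parabolic.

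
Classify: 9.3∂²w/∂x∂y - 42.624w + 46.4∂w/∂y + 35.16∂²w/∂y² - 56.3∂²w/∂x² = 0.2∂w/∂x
Rewriting in standard form: -56.3∂²w/∂x² + 9.3∂²w/∂x∂y + 35.16∂²w/∂y² - 0.2∂w/∂x + 46.4∂w/∂y - 42.624w = 0. Hyperbolic (discriminant = 8004.522).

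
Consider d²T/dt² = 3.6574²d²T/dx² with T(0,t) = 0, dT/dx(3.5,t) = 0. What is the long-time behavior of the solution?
As t → ∞, T oscillates (no decay). Energy is conserved; the solution oscillates indefinitely as standing waves.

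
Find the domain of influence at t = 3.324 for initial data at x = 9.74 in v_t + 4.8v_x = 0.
At x = 25.6952. The characteristic carries data from (9.74, 0) to (25.6952, 3.324).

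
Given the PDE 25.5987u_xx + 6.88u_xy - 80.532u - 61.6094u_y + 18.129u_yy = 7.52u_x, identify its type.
Rewriting in standard form: 25.5987u_xx + 6.88u_xy + 18.129u_yy - 7.52u_x - 61.6094u_y - 80.532u = 0. The second-order coefficients are A = 25.5987, B = 6.88, C = 18.129. Since B² - 4AC = -1808.9809292 < 0, this is an elliptic PDE.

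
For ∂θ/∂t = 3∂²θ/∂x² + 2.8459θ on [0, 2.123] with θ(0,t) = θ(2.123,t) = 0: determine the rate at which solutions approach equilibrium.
Eigenvalues: λₙ = 3n²π²/2.123² - 2.8459.
First three modes:
  n=1: λ₁ = 3π²/2.123² - 2.8459 ≈ 3.723
  n=2: λ₂ = 12π²/2.123² - 2.8459 ≈ 23.431
  n=3: λ₃ = 27π²/2.123² - 2.8459 ≈ 56.278
Since 3π²/2.123² ≈ 6.569 > 2.8459, all λₙ > 0.
The n=1 mode decays slowest → dominates as t → ∞.
Asymptotic: θ ~ c₁ sin(πx/2.123) e^{-λ₁t} with decay rate λ₁ ≈ 3.723.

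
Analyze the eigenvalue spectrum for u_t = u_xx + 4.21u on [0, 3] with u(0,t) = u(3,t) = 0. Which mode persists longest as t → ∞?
Eigenvalues: λₙ = n²π²/3² - 4.21.
First three modes:
  n=1: λ₁ = π²/3² - 4.21 ≈ -3.113
  n=2: λ₂ = 4π²/3² - 4.21 ≈ 0.176
  n=3: λ₃ = 9π²/3² - 4.21 ≈ 5.66
Since π²/3² ≈ 1.097 < 4.21, λ₁ < 0.
The n=1 mode grows fastest (−λₙ is largest for n=1) → dominates.
Asymptotic: u ~ c₁ sin(πx/3) e^{3.113t} (exponential growth at rate −λ₁ ≈ 3.113).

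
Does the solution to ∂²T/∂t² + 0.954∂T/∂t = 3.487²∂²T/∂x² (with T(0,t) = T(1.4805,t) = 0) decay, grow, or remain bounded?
T → 0. Damping (γ=0.954) dissipates energy; oscillations decay exponentially.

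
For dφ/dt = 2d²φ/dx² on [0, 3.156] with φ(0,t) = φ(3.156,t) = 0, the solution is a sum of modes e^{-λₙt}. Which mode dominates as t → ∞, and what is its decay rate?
Eigenvalues: λₙ = 2n²π²/3.156².
First three modes:
  n=1: λ₁ = 2π²/3.156² ≈ 1.982
  n=2: λ₂ = 8π²/3.156² ≈ 7.927 (4× faster decay)
  n=3: λ₃ = 18π²/3.156² ≈ 17.836 (9× faster decay)
As t → ∞, higher modes decay exponentially faster. The n=1 mode dominates: φ ~ c₁ sin(πx/3.156) e^{-λ₁t}.
Decay rate: λ₁ = 2π²/3.156² ≈ 1.982.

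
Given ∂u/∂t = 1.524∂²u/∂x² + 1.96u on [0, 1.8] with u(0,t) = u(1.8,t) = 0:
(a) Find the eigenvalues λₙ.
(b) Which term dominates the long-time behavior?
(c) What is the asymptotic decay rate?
Eigenvalues: λₙ = 1.524n²π²/1.8² - 1.96.
First three modes:
  n=1: λ₁ = 1.524π²/1.8² - 1.96 ≈ 2.682
  n=2: λ₂ = 6.096π²/1.8² - 1.96 ≈ 16.609
  n=3: λ₃ = 13.716π²/1.8² - 1.96 ≈ 39.821
Since 1.524π²/1.8² ≈ 4.642 > 1.96, all λₙ > 0.
The n=1 mode decays slowest → dominates as t → ∞.
Asymptotic: u ~ c₁ sin(πx/1.8) e^{-λ₁t} with decay rate λ₁ ≈ 2.682.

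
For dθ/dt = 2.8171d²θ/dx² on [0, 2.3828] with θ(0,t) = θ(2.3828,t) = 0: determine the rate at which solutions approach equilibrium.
Eigenvalues: λₙ = 2.8171n²π²/2.3828².
First three modes:
  n=1: λ₁ = 2.8171π²/2.3828² ≈ 4.897
  n=2: λ₂ = 11.2684π²/2.3828² ≈ 19.588 (4× faster decay)
  n=3: λ₃ = 25.3539π²/2.3828² ≈ 44.073 (9× faster decay)
As t → ∞, higher modes decay exponentially faster. The n=1 mode dominates: θ ~ c₁ sin(πx/2.3828) e^{-λ₁t}.
Decay rate: λ₁ = 2.8171π²/2.3828² ≈ 4.897.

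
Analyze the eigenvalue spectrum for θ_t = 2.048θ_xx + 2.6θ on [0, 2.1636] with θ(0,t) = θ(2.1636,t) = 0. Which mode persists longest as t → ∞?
Eigenvalues: λₙ = 2.048n²π²/2.1636² - 2.6.
First three modes:
  n=1: λ₁ = 2.048π²/2.1636² - 2.6 ≈ 1.718
  n=2: λ₂ = 8.192π²/2.1636² - 2.6 ≈ 14.672
  n=3: λ₃ = 18.432π²/2.1636² - 2.6 ≈ 36.261
Since 2.048π²/2.1636² ≈ 4.318 > 2.6, all λₙ > 0.
The n=1 mode decays slowest → dominates as t → ∞.
Asymptotic: θ ~ c₁ sin(πx/2.1636) e^{-λ₁t} with decay rate λ₁ ≈ 1.718.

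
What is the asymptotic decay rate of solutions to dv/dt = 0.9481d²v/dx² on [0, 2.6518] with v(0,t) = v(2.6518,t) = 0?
Eigenvalues: λₙ = 0.9481n²π²/2.6518².
First three modes:
  n=1: λ₁ = 0.9481π²/2.6518² ≈ 1.331
  n=2: λ₂ = 3.7924π²/2.6518² ≈ 5.323 (4× faster decay)
  n=3: λ₃ = 8.5329π²/2.6518² ≈ 11.976 (9× faster decay)
As t → ∞, higher modes decay exponentially faster. The n=1 mode dominates: v ~ c₁ sin(πx/2.6518) e^{-λ₁t}.
Decay rate: λ₁ = 0.9481π²/2.6518² ≈ 1.331.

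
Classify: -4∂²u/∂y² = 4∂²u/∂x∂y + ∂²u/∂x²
Rewriting in standard form: -∂²u/∂x² - 4∂²u/∂x∂y - 4∂²u/∂y² = 0. Parabolic (discriminant = 0).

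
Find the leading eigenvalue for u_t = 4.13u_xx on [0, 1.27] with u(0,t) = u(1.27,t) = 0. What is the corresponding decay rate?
Eigenvalues: λₙ = 4.13n²π²/1.27².
First three modes:
  n=1: λ₁ = 4.13π²/1.27² ≈ 25.272
  n=2: λ₂ = 16.52π²/1.27² ≈ 101.089 (4× faster decay)
  n=3: λ₃ = 37.17π²/1.27² ≈ 227.449 (9× faster decay)
As t → ∞, higher modes decay exponentially faster. The n=1 mode dominates: u ~ c₁ sin(πx/1.27) e^{-λ₁t}.
Decay rate: λ₁ = 4.13π²/1.27² ≈ 25.272.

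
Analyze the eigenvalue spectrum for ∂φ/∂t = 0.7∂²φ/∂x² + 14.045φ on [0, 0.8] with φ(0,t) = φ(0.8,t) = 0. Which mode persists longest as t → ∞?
Eigenvalues: λₙ = 0.7n²π²/0.8² - 14.045.
First three modes:
  n=1: λ₁ = 0.7π²/0.8² - 14.045 ≈ -3.25
  n=2: λ₂ = 2.8π²/0.8² - 14.045 ≈ 29.135
  n=3: λ₃ = 6.3π²/0.8² - 14.045 ≈ 83.109
Since 0.7π²/0.8² ≈ 10.795 < 14.045, λ₁ < 0.
The n=1 mode grows fastest (−λₙ is largest for n=1) → dominates.
Asymptotic: φ ~ c₁ sin(πx/0.8) e^{3.25t} (exponential growth at rate −λ₁ ≈ 3.25).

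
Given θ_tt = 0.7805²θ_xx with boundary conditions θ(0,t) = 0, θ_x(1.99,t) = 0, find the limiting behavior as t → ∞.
θ oscillates (no decay). Energy is conserved; the solution oscillates indefinitely as standing waves.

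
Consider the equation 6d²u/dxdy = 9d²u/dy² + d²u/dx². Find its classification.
Rewriting in standard form: -d²u/dx² + 6d²u/dxdy - 9d²u/dy² = 0. Parabolic. (A = -1, B = 6, C = -9 gives B² - 4AC = 0.)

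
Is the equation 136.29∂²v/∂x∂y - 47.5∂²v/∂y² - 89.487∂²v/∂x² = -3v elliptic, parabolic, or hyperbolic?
Rewriting in standard form: -89.487∂²v/∂x² + 136.29∂²v/∂x∂y - 47.5∂²v/∂y² + 3v = 0. Computing B² - 4AC with A = -89.487, B = 136.29, C = -47.5: discriminant = 1572.4341 (positive). Answer: hyperbolic.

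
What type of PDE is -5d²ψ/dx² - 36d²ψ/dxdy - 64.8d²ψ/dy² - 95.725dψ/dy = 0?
With A = -5, B = -36, C = -64.8, the discriminant is 0. This is a parabolic PDE.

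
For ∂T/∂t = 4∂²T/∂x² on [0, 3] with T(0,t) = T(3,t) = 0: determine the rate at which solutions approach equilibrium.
Eigenvalues: λₙ = 4n²π²/3².
First three modes:
  n=1: λ₁ = 4π²/3² ≈ 4.386
  n=2: λ₂ = 16π²/3² ≈ 17.546 (4× faster decay)
  n=3: λ₃ = 36π²/3² ≈ 39.478 (9× faster decay)
As t → ∞, higher modes decay exponentially faster. The n=1 mode dominates: T ~ c₁ sin(πx/3) e^{-λ₁t}.
Decay rate: λ₁ = 4π²/3² ≈ 4.386.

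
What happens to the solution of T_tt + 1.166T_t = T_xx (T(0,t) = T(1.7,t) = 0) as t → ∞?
T → 0. Damping (γ=1.166) dissipates energy; oscillations decay exponentially.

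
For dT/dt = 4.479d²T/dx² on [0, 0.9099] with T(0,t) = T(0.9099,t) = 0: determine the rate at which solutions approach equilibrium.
Eigenvalues: λₙ = 4.479n²π²/0.9099².
First three modes:
  n=1: λ₁ = 4.479π²/0.9099² ≈ 53.394
  n=2: λ₂ = 17.916π²/0.9099² ≈ 213.577 (4× faster decay)
  n=3: λ₃ = 40.311π²/0.9099² ≈ 480.547 (9× faster decay)
As t → ∞, higher modes decay exponentially faster. The n=1 mode dominates: T ~ c₁ sin(πx/0.9099) e^{-λ₁t}.
Decay rate: λ₁ = 4.479π²/0.9099² ≈ 53.394.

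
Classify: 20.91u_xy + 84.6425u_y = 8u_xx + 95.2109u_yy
Rewriting in standard form: -8u_xx + 20.91u_xy - 95.2109u_yy + 84.6425u_y = 0. Elliptic (discriminant = -2609.5207).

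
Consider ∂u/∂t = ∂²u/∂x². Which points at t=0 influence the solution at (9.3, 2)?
The entire real line. The heat equation has infinite propagation speed: any initial disturbance instantly affects all points (though exponentially small far away).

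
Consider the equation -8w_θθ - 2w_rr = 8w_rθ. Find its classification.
Rewriting in standard form: -2w_rr - 8w_rθ - 8w_θθ = 0. Parabolic. (A = -2, B = -8, C = -8 gives B² - 4AC = 0.)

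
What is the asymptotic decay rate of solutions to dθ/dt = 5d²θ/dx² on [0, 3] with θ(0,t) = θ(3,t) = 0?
Eigenvalues: λₙ = 5n²π²/3².
First three modes:
  n=1: λ₁ = 5π²/3² ≈ 5.483
  n=2: λ₂ = 20π²/3² ≈ 21.932 (4× faster decay)
  n=3: λ₃ = 45π²/3² ≈ 49.348 (9× faster decay)
As t → ∞, higher modes decay exponentially faster. The n=1 mode dominates: θ ~ c₁ sin(πx/3) e^{-λ₁t}.
Decay rate: λ₁ = 5π²/3² ≈ 5.483.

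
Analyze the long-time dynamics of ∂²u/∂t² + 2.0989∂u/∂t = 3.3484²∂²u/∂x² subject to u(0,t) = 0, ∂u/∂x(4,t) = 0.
Long-time behavior: u → 0. Damping (γ=2.0989) dissipates energy; oscillations decay exponentially.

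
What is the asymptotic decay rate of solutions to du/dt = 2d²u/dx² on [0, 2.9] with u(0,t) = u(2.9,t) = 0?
Eigenvalues: λₙ = 2n²π²/2.9².
First three modes:
  n=1: λ₁ = 2π²/2.9² ≈ 2.347
  n=2: λ₂ = 8π²/2.9² ≈ 9.388 (4× faster decay)
  n=3: λ₃ = 18π²/2.9² ≈ 21.124 (9× faster decay)
As t → ∞, higher modes decay exponentially faster. The n=1 mode dominates: u ~ c₁ sin(πx/2.9) e^{-λ₁t}.
Decay rate: λ₁ = 2π²/2.9² ≈ 2.347.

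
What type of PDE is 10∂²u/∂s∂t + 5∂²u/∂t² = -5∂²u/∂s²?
Rewriting in standard form: 5∂²u/∂s² + 10∂²u/∂s∂t + 5∂²u/∂t² = 0. With A = 5, B = 10, C = 5, the discriminant is 0. This is a parabolic PDE.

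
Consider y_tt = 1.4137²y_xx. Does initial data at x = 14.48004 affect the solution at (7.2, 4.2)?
No. The domain of dependence is [1.26246, 13.13754], and 14.48004 is outside this interval.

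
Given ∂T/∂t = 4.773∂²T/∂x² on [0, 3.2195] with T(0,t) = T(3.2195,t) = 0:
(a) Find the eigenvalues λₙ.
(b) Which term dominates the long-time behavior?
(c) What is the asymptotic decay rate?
Eigenvalues: λₙ = 4.773n²π²/3.2195².
First three modes:
  n=1: λ₁ = 4.773π²/3.2195² ≈ 4.545
  n=2: λ₂ = 19.092π²/3.2195² ≈ 18.179 (4× faster decay)
  n=3: λ₃ = 42.957π²/3.2195² ≈ 40.903 (9× faster decay)
As t → ∞, higher modes decay exponentially faster. The n=1 mode dominates: T ~ c₁ sin(πx/3.2195) e^{-λ₁t}.
Decay rate: λ₁ = 4.773π²/3.2195² ≈ 4.545.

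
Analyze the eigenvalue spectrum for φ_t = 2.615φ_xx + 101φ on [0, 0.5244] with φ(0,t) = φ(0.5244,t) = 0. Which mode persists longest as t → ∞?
Eigenvalues: λₙ = 2.615n²π²/0.5244² - 101.
First three modes:
  n=1: λ₁ = 2.615π²/0.5244² - 101 ≈ -7.147
  n=2: λ₂ = 10.46π²/0.5244² - 101 ≈ 274.41
  n=3: λ₃ = 23.535π²/0.5244² - 101 ≈ 743.673
Since 2.615π²/0.5244² ≈ 93.853 < 101, λ₁ < 0.
The n=1 mode grows fastest (−λₙ is largest for n=1) → dominates.
Asymptotic: φ ~ c₁ sin(πx/0.5244) e^{7.147t} (exponential growth at rate −λ₁ ≈ 7.147).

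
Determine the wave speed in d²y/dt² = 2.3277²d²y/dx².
Speed = 2.3277. Information travels along characteristics x = x₀ ± 2.3277t.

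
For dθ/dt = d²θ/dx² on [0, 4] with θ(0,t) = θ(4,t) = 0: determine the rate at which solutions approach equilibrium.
Eigenvalues: λₙ = n²π²/4².
First three modes:
  n=1: λ₁ = π²/4² ≈ 0.617
  n=2: λ₂ = 4π²/4² ≈ 2.467 (4× faster decay)
  n=3: λ₃ = 9π²/4² ≈ 5.552 (9× faster decay)
As t → ∞, higher modes decay exponentially faster. The n=1 mode dominates: θ ~ c₁ sin(πx/4) e^{-λ₁t}.
Decay rate: λ₁ = π²/4² ≈ 0.617.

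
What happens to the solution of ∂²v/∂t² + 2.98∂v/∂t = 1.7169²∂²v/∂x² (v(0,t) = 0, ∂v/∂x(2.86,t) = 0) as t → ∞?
v → 0. Damping (γ=2.98) dissipates energy; oscillations decay exponentially.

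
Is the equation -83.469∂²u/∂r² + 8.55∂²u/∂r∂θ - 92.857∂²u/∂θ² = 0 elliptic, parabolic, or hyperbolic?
Computing B² - 4AC with A = -83.469, B = 8.55, C = -92.857: discriminant = -30929.621232 (negative). Answer: elliptic.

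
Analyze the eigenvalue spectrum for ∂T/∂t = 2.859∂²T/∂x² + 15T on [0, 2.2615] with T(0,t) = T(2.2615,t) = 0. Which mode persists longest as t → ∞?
Eigenvalues: λₙ = 2.859n²π²/2.2615² - 15.
First three modes:
  n=1: λ₁ = 2.859π²/2.2615² - 15 ≈ -9.483
  n=2: λ₂ = 11.436π²/2.2615² - 15 ≈ 7.069
  n=3: λ₃ = 25.731π²/2.2615² - 15 ≈ 34.655
Since 2.859π²/2.2615² ≈ 5.517 < 15, λ₁ < 0.
The n=1 mode grows fastest (−λₙ is largest for n=1) → dominates.
Asymptotic: T ~ c₁ sin(πx/2.2615) e^{9.483t} (exponential growth at rate −λ₁ ≈ 9.483).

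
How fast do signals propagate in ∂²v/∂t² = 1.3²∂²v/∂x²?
Speed = 1.3. Information travels along characteristics x = x₀ ± 1.3t.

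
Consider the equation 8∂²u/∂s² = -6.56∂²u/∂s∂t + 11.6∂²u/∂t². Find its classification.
Rewriting in standard form: 8∂²u/∂s² + 6.56∂²u/∂s∂t - 11.6∂²u/∂t² = 0. Hyperbolic. (A = 8, B = 6.56, C = -11.6 gives B² - 4AC = 414.2336.)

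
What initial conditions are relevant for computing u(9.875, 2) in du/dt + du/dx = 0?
A single point: x = 7.875. The characteristic through (9.875, 2) is x - 1t = const, so x = 9.875 - 1·2 = 7.875.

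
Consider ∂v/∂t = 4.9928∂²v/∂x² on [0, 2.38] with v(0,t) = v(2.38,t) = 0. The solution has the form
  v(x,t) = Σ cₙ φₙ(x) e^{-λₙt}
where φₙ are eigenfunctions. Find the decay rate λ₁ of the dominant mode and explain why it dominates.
Eigenvalues: λₙ = 4.9928n²π²/2.38².
First three modes:
  n=1: λ₁ = 4.9928π²/2.38² ≈ 8.699
  n=2: λ₂ = 19.9712π²/2.38² ≈ 34.798 (4× faster decay)
  n=3: λ₃ = 44.9352π²/2.38² ≈ 78.295 (9× faster decay)
As t → ∞, higher modes decay exponentially faster. The n=1 mode dominates: v ~ c₁ sin(πx/2.38) e^{-λ₁t}.
Decay rate: λ₁ = 4.9928π²/2.38² ≈ 8.699.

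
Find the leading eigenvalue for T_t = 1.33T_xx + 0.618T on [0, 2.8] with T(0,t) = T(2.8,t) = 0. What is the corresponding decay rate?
Eigenvalues: λₙ = 1.33n²π²/2.8² - 0.618.
First three modes:
  n=1: λ₁ = 1.33π²/2.8² - 0.618 ≈ 1.056
  n=2: λ₂ = 5.32π²/2.8² - 0.618 ≈ 6.079
  n=3: λ₃ = 11.97π²/2.8² - 0.618 ≈ 14.451
Since 1.33π²/2.8² ≈ 1.674 > 0.618, all λₙ > 0.
The n=1 mode decays slowest → dominates as t → ∞.
Asymptotic: T ~ c₁ sin(πx/2.8) e^{-λ₁t} with decay rate λ₁ ≈ 1.056.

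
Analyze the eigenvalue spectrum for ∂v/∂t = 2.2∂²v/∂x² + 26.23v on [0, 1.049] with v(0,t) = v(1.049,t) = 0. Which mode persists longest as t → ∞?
Eigenvalues: λₙ = 2.2n²π²/1.049² - 26.23.
First three modes:
  n=1: λ₁ = 2.2π²/1.049² - 26.23 ≈ -6.498
  n=2: λ₂ = 8.8π²/1.049² - 26.23 ≈ 52.698
  n=3: λ₃ = 19.8π²/1.049² - 26.23 ≈ 151.358
Since 2.2π²/1.049² ≈ 19.732 < 26.23, λ₁ < 0.
The n=1 mode grows fastest (−λₙ is largest for n=1) → dominates.
Asymptotic: v ~ c₁ sin(πx/1.049) e^{6.498t} (exponential growth at rate −λ₁ ≈ 6.498).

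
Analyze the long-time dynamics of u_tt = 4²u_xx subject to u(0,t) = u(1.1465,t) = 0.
Long-time behavior: u oscillates (no decay). Energy is conserved; the solution oscillates indefinitely as standing waves.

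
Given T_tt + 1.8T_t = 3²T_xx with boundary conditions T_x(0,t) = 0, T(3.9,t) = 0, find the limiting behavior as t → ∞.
T → 0. Damping (γ=1.8) dissipates energy; oscillations decay exponentially.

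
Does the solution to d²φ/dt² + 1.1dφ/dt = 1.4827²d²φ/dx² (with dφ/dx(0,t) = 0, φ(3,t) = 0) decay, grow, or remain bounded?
φ → 0. Damping (γ=1.1) dissipates energy; oscillations decay exponentially.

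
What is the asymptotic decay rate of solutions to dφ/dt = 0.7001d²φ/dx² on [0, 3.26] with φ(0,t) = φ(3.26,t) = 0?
Eigenvalues: λₙ = 0.7001n²π²/3.26².
First three modes:
  n=1: λ₁ = 0.7001π²/3.26² ≈ 0.65
  n=2: λ₂ = 2.8004π²/3.26² ≈ 2.601 (4× faster decay)
  n=3: λ₃ = 6.3009π²/3.26² ≈ 5.851 (9× faster decay)
As t → ∞, higher modes decay exponentially faster. The n=1 mode dominates: φ ~ c₁ sin(πx/3.26) e^{-λ₁t}.
Decay rate: λ₁ = 0.7001π²/3.26² ≈ 0.65.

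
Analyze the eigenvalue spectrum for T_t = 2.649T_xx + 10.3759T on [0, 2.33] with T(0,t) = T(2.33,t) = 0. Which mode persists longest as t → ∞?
Eigenvalues: λₙ = 2.649n²π²/2.33² - 10.3759.
First three modes:
  n=1: λ₁ = 2.649π²/2.33² - 10.3759 ≈ -5.56
  n=2: λ₂ = 10.596π²/2.33² - 10.3759 ≈ 8.887
  n=3: λ₃ = 23.841π²/2.33² - 10.3759 ≈ 32.966
Since 2.649π²/2.33² ≈ 4.816 < 10.3759, λ₁ < 0.
The n=1 mode grows fastest (−λₙ is largest for n=1) → dominates.
Asymptotic: T ~ c₁ sin(πx/2.33) e^{5.56t} (exponential growth at rate −λ₁ ≈ 5.56).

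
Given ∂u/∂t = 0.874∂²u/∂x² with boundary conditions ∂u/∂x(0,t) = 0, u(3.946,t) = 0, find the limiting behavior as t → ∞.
u → 0. Heat escapes through the Dirichlet boundary.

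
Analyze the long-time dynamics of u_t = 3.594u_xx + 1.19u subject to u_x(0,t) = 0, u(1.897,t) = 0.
Long-time behavior: u → 0. Diffusion dominates reaction (r=1.19 < κπ²/(4L²)≈2.46); solution decays.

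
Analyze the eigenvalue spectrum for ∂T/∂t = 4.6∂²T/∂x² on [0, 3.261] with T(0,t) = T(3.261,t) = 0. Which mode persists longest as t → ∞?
Eigenvalues: λₙ = 4.6n²π²/3.261².
First three modes:
  n=1: λ₁ = 4.6π²/3.261² ≈ 4.269
  n=2: λ₂ = 18.4π²/3.261² ≈ 17.077 (4× faster decay)
  n=3: λ₃ = 41.4π²/3.261² ≈ 38.424 (9× faster decay)
As t → ∞, higher modes decay exponentially faster. The n=1 mode dominates: T ~ c₁ sin(πx/3.261) e^{-λ₁t}.
Decay rate: λ₁ = 4.6π²/3.261² ≈ 4.269.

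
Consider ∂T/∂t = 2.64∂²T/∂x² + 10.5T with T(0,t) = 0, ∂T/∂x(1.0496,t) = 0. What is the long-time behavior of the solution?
As t → ∞, T grows unboundedly. Reaction dominates diffusion (r=10.5 > κπ²/(4L²)≈5.91); solution grows exponentially.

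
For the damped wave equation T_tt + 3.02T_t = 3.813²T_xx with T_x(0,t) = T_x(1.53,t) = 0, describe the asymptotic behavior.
T → constant (steady state). Damping (γ=3.02) dissipates the nonconstant modes; with Neumann BCs the spatial average obeys M''+γM'=0 and tends to a finite limit.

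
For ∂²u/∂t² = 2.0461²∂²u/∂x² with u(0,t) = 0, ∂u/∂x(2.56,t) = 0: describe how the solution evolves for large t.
u oscillates (no decay). Energy is conserved; the solution oscillates indefinitely as standing waves.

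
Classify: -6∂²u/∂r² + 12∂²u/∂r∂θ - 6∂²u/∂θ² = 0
Parabolic (discriminant = 0).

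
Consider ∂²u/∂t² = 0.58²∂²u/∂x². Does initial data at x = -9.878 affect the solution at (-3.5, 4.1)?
No. The domain of dependence is [-5.878, -1.122], and -9.878 is outside this interval.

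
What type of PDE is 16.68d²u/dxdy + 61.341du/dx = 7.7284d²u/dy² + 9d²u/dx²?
Rewriting in standard form: -9d²u/dx² + 16.68d²u/dxdy - 7.7284d²u/dy² + 61.341du/dx = 0. With A = -9, B = 16.68, C = -7.7284, the discriminant is 0. This is a parabolic PDE.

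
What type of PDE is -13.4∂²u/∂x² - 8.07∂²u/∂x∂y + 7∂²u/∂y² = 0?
With A = -13.4, B = -8.07, C = 7, the discriminant is 440.3249. This is a hyperbolic PDE.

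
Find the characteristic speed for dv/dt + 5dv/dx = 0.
Speed = 5. Information travels along x - 5t = const (rightward).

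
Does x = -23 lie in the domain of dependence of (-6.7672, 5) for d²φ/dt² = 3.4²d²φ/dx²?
Yes. The domain of dependence is [-23.7672, 10.2328], and -23 ∈ [-23.7672, 10.2328].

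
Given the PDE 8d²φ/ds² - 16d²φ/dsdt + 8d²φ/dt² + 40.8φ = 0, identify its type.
The second-order coefficients are A = 8, B = -16, C = 8. Since B² - 4AC = 0 = 0, this is a parabolic PDE.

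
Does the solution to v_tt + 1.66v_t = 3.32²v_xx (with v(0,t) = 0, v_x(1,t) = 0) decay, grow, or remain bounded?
v → 0. Damping (γ=1.66) dissipates energy; oscillations decay exponentially.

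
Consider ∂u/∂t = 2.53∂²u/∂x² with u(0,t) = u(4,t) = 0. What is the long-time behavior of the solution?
As t → ∞, u → 0. Heat diffuses out through both boundaries.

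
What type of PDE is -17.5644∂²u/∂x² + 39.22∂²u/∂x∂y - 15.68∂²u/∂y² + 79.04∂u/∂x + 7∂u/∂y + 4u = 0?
With A = -17.5644, B = 39.22, C = -15.68, the discriminant is 436.569232. This is a hyperbolic PDE.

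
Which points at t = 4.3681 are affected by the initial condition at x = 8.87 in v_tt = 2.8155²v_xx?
Domain of influence: [-3.42838555, 21.16838555]. Data at x = 8.87 spreads outward at speed 2.8155.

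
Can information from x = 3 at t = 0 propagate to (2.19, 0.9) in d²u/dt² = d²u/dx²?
Yes. The domain of dependence is [1.29, 3.09], and 3 ∈ [1.29, 3.09].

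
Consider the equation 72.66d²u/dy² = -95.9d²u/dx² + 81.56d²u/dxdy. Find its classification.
Rewriting in standard form: 95.9d²u/dx² - 81.56d²u/dxdy + 72.66d²u/dy² = 0. Elliptic. (A = 95.9, B = -81.56, C = 72.66 gives B² - 4AC = -21220.3424.)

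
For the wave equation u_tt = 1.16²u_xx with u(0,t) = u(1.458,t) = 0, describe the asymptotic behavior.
u oscillates (no decay). Energy is conserved; the solution oscillates indefinitely as standing waves.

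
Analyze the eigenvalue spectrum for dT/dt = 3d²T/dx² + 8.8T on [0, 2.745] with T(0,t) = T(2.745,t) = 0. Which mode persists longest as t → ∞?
Eigenvalues: λₙ = 3n²π²/2.745² - 8.8.
First three modes:
  n=1: λ₁ = 3π²/2.745² - 8.8 ≈ -4.871
  n=2: λ₂ = 12π²/2.745² - 8.8 ≈ 6.918
  n=3: λ₃ = 27π²/2.745² - 8.8 ≈ 26.565
Since 3π²/2.745² ≈ 3.929 < 8.8, λ₁ < 0.
The n=1 mode grows fastest (−λₙ is largest for n=1) → dominates.
Asymptotic: T ~ c₁ sin(πx/2.745) e^{4.871t} (exponential growth at rate −λ₁ ≈ 4.871).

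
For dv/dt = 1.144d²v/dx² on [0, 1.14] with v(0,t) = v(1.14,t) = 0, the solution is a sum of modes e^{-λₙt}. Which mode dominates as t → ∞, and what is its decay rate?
Eigenvalues: λₙ = 1.144n²π²/1.14².
First three modes:
  n=1: λ₁ = 1.144π²/1.14² ≈ 8.688
  n=2: λ₂ = 4.576π²/1.14² ≈ 34.752 (4× faster decay)
  n=3: λ₃ = 10.296π²/1.14² ≈ 78.191 (9× faster decay)
As t → ∞, higher modes decay exponentially faster. The n=1 mode dominates: v ~ c₁ sin(πx/1.14) e^{-λ₁t}.
Decay rate: λ₁ = 1.144π²/1.14² ≈ 8.688.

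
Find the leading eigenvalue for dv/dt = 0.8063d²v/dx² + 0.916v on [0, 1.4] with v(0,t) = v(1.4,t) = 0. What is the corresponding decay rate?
Eigenvalues: λₙ = 0.8063n²π²/1.4² - 0.916.
First three modes:
  n=1: λ₁ = 0.8063π²/1.4² - 0.916 ≈ 3.144
  n=2: λ₂ = 3.2252π²/1.4² - 0.916 ≈ 15.325
  n=3: λ₃ = 7.2567π²/1.4² - 0.916 ≈ 35.625
Since 0.8063π²/1.4² ≈ 4.06 > 0.916, all λₙ > 0.
The n=1 mode decays slowest → dominates as t → ∞.
Asymptotic: v ~ c₁ sin(πx/1.4) e^{-λ₁t} with decay rate λ₁ ≈ 3.144.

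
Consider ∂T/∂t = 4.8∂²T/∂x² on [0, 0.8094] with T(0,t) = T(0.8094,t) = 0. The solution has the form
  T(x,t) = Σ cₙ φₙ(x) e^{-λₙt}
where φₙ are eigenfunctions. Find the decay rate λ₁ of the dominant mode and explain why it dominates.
Eigenvalues: λₙ = 4.8n²π²/0.8094².
First three modes:
  n=1: λ₁ = 4.8π²/0.8094² ≈ 72.313
  n=2: λ₂ = 19.2π²/0.8094² ≈ 289.251 (4× faster decay)
  n=3: λ₃ = 43.2π²/0.8094² ≈ 650.814 (9× faster decay)
As t → ∞, higher modes decay exponentially faster. The n=1 mode dominates: T ~ c₁ sin(πx/0.8094) e^{-λ₁t}.
Decay rate: λ₁ = 4.8π²/0.8094² ≈ 72.313.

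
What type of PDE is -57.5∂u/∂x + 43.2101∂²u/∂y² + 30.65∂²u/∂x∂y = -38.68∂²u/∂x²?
Rewriting in standard form: 38.68∂²u/∂x² + 30.65∂²u/∂x∂y + 43.2101∂²u/∂y² - 57.5∂u/∂x = 0. With A = 38.68, B = 30.65, C = 43.2101, the discriminant is -5746.044172. This is an elliptic PDE.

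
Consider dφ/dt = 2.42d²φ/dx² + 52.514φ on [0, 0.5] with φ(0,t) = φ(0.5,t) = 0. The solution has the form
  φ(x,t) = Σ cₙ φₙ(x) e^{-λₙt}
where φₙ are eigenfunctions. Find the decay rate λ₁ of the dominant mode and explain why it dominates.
Eigenvalues: λₙ = 2.42n²π²/0.5² - 52.514.
First three modes:
  n=1: λ₁ = 2.42π²/0.5² - 52.514 ≈ 43.024
  n=2: λ₂ = 9.68π²/0.5² - 52.514 ≈ 329.637
  n=3: λ₃ = 21.78π²/0.5² - 52.514 ≈ 807.326
Since 2.42π²/0.5² ≈ 95.538 > 52.514, all λₙ > 0.
The n=1 mode decays slowest → dominates as t → ∞.
Asymptotic: φ ~ c₁ sin(πx/0.5) e^{-λ₁t} with decay rate λ₁ ≈ 43.024.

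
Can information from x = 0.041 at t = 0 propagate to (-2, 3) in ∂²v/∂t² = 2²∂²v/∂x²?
Yes. The domain of dependence is [-8, 4], and 0.041 ∈ [-8, 4].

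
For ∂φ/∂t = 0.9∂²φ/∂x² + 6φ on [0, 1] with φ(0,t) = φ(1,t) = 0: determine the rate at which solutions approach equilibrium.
Eigenvalues: λₙ = 0.9n²π²/1² - 6.
First three modes:
  n=1: λ₁ = 0.9π² - 6 ≈ 2.883
  n=2: λ₂ = 3.6π² - 6 ≈ 29.531
  n=3: λ₃ = 8.1π² - 6 ≈ 73.944
Since 0.9π² ≈ 8.883 > 6, all λₙ > 0.
The n=1 mode decays slowest → dominates as t → ∞.
Asymptotic: φ ~ c₁ sin(πx/1) e^{-λ₁t} with decay rate λ₁ ≈ 2.883.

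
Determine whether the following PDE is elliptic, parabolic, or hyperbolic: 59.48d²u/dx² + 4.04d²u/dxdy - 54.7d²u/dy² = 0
Coefficients: A = 59.48, B = 4.04, C = -54.7. B² - 4AC = 13030.5456, which is positive, so the equation is hyperbolic.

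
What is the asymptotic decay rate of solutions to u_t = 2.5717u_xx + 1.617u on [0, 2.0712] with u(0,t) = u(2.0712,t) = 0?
Eigenvalues: λₙ = 2.5717n²π²/2.0712² - 1.617.
First three modes:
  n=1: λ₁ = 2.5717π²/2.0712² - 1.617 ≈ 4.3
  n=2: λ₂ = 10.2868π²/2.0712² - 1.617 ≈ 22.05
  n=3: λ₃ = 23.1453π²/2.0712² - 1.617 ≈ 51.633
Since 2.5717π²/2.0712² ≈ 5.917 > 1.617, all λₙ > 0.
The n=1 mode decays slowest → dominates as t → ∞.
Asymptotic: u ~ c₁ sin(πx/2.0712) e^{-λ₁t} with decay rate λ₁ ≈ 4.3.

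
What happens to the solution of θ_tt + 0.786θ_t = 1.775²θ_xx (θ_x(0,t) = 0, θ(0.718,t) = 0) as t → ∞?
θ → 0. Damping (γ=0.786) dissipates energy; oscillations decay exponentially.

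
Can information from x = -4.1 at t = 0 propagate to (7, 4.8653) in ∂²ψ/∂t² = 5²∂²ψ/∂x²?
Yes. The domain of dependence is [-17.3265, 31.3265], and -4.1 ∈ [-17.3265, 31.3265].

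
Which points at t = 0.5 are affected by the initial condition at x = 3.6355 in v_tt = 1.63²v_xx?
Domain of influence: [2.8205, 4.4505]. Data at x = 3.6355 spreads outward at speed 1.63.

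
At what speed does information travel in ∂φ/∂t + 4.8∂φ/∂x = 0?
Speed = 4.8. Information travels along x - 4.8t = const (rightward).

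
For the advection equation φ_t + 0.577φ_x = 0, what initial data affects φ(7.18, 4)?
A single point: x = 4.872. The characteristic through (7.18, 4) is x - 0.577t = const, so x = 7.18 - 0.577·4 = 4.872.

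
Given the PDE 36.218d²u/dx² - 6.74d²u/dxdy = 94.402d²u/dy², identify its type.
Rewriting in standard form: 36.218d²u/dx² - 6.74d²u/dxdy - 94.402d²u/dy² = 0. The second-order coefficients are A = 36.218, B = -6.74, C = -94.402. Since B² - 4AC = 13721.634144 > 0, this is a hyperbolic PDE.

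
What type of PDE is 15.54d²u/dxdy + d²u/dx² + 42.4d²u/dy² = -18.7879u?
Rewriting in standard form: d²u/dx² + 15.54d²u/dxdy + 42.4d²u/dy² + 18.7879u = 0. With A = 1, B = 15.54, C = 42.4, the discriminant is 71.8916. This is a hyperbolic PDE.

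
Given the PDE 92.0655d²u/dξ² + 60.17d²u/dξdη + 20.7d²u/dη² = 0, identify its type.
The second-order coefficients are A = 92.0655, B = 60.17, C = 20.7. Since B² - 4AC = -4002.5945 < 0, this is an elliptic PDE.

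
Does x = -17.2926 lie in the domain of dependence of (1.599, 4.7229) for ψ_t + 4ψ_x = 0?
Yes. The characteristic through (1.599, 4.7229) passes through x = -17.2926.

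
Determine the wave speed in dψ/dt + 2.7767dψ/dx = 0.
Speed = 2.7767. Information travels along x - 2.7767t = const (rightward).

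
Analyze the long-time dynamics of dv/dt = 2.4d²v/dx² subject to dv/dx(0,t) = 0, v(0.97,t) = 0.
Long-time behavior: v → 0. Heat escapes through the Dirichlet boundary.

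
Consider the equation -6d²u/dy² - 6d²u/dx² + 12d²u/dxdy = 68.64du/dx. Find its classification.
Rewriting in standard form: -6d²u/dx² + 12d²u/dxdy - 6d²u/dy² - 68.64du/dx = 0. Parabolic. (A = -6, B = 12, C = -6 gives B² - 4AC = 0.)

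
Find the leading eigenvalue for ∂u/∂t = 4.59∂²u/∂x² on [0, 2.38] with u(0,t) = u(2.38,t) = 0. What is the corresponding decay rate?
Eigenvalues: λₙ = 4.59n²π²/2.38².
First three modes:
  n=1: λ₁ = 4.59π²/2.38² ≈ 7.998
  n=2: λ₂ = 18.36π²/2.38² ≈ 31.99 (4× faster decay)
  n=3: λ₃ = 41.31π²/2.38² ≈ 71.978 (9× faster decay)
As t → ∞, higher modes decay exponentially faster. The n=1 mode dominates: u ~ c₁ sin(πx/2.38) e^{-λ₁t}.
Decay rate: λ₁ = 4.59π²/2.38² ≈ 7.998.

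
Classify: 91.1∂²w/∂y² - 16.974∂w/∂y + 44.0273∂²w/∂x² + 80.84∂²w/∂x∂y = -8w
Rewriting in standard form: 44.0273∂²w/∂x² + 80.84∂²w/∂x∂y + 91.1∂²w/∂y² - 16.974∂w/∂y + 8w = 0. Elliptic (discriminant = -9508.44252).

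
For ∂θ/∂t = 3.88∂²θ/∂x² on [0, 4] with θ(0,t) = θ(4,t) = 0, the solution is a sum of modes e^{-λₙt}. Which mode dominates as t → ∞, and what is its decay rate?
Eigenvalues: λₙ = 3.88n²π²/4².
First three modes:
  n=1: λ₁ = 3.88π²/4² ≈ 2.393
  n=2: λ₂ = 15.52π²/4² ≈ 9.574 (4× faster decay)
  n=3: λ₃ = 34.92π²/4² ≈ 21.54 (9× faster decay)
As t → ∞, higher modes decay exponentially faster. The n=1 mode dominates: θ ~ c₁ sin(πx/4) e^{-λ₁t}.
Decay rate: λ₁ = 3.88π²/4² ≈ 2.393.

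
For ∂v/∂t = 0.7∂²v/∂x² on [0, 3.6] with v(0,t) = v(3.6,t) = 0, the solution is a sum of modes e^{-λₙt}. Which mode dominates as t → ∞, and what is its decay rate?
Eigenvalues: λₙ = 0.7n²π²/3.6².
First three modes:
  n=1: λ₁ = 0.7π²/3.6² ≈ 0.533
  n=2: λ₂ = 2.8π²/3.6² ≈ 2.132 (4× faster decay)
  n=3: λ₃ = 6.3π²/3.6² ≈ 4.798 (9× faster decay)
As t → ∞, higher modes decay exponentially faster. The n=1 mode dominates: v ~ c₁ sin(πx/3.6) e^{-λ₁t}.
Decay rate: λ₁ = 0.7π²/3.6² ≈ 0.533.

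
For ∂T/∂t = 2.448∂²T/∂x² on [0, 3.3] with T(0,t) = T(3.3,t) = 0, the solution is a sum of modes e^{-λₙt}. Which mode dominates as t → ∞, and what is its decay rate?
Eigenvalues: λₙ = 2.448n²π²/3.3².
First three modes:
  n=1: λ₁ = 2.448π²/3.3² ≈ 2.219
  n=2: λ₂ = 9.792π²/3.3² ≈ 8.874 (4× faster decay)
  n=3: λ₃ = 22.032π²/3.3² ≈ 19.968 (9× faster decay)
As t → ∞, higher modes decay exponentially faster. The n=1 mode dominates: T ~ c₁ sin(πx/3.3) e^{-λ₁t}.
Decay rate: λ₁ = 2.448π²/3.3² ≈ 2.219.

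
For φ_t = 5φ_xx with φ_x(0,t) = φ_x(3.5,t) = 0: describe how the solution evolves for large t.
φ → constant (steady state). Heat is conserved (no flux at boundaries); solution approaches the spatial average.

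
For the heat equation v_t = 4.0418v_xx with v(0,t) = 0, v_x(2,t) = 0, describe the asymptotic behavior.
v → 0. Heat escapes through the Dirichlet boundary.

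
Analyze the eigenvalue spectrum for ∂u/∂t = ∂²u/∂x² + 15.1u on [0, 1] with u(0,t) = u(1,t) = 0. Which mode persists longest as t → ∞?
Eigenvalues: λₙ = n²π²/1² - 15.1.
First three modes:
  n=1: λ₁ = π² - 15.1 ≈ -5.23
  n=2: λ₂ = 4π² - 15.1 ≈ 24.378
  n=3: λ₃ = 9π² - 15.1 ≈ 73.726
Since π² ≈ 9.87 < 15.1, λ₁ < 0.
The n=1 mode grows fastest (−λₙ is largest for n=1) → dominates.
Asymptotic: u ~ c₁ sin(πx/1) e^{5.23t} (exponential growth at rate −λ₁ ≈ 5.23).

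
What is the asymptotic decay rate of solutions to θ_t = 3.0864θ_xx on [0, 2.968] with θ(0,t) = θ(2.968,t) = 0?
Eigenvalues: λₙ = 3.0864n²π²/2.968².
First three modes:
  n=1: λ₁ = 3.0864π²/2.968² ≈ 3.458
  n=2: λ₂ = 12.3456π²/2.968² ≈ 13.832 (4× faster decay)
  n=3: λ₃ = 27.7776π²/2.968² ≈ 31.122 (9× faster decay)
As t → ∞, higher modes decay exponentially faster. The n=1 mode dominates: θ ~ c₁ sin(πx/2.968) e^{-λ₁t}.
Decay rate: λ₁ = 3.0864π²/2.968² ≈ 3.458.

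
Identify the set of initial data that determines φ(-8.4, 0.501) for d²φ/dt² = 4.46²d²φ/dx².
Domain of dependence: [-10.63446, -6.16554]. Signals travel at speed 4.46, so data within |x - -8.4| ≤ 4.46·0.501 = 2.23446 can reach the point.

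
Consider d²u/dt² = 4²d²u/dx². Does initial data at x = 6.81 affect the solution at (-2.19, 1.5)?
No. The domain of dependence is [-8.19, 3.81], and 6.81 is outside this interval.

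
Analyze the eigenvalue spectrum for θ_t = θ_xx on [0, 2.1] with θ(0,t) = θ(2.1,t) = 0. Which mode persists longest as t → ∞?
Eigenvalues: λₙ = n²π²/2.1².
First three modes:
  n=1: λ₁ = π²/2.1² ≈ 2.238
  n=2: λ₂ = 4π²/2.1² ≈ 8.952 (4× faster decay)
  n=3: λ₃ = 9π²/2.1² ≈ 20.142 (9× faster decay)
As t → ∞, higher modes decay exponentially faster. The n=1 mode dominates: θ ~ c₁ sin(πx/2.1) e^{-λ₁t}.
Decay rate: λ₁ = π²/2.1² ≈ 2.238.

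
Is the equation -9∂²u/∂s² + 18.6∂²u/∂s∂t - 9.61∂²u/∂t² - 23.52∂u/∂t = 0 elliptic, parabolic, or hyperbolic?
Computing B² - 4AC with A = -9, B = 18.6, C = -9.61: discriminant = 0 (zero). Answer: parabolic.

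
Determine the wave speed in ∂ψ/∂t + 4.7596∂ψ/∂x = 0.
Speed = 4.7596. Information travels along x - 4.7596t = const (rightward).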